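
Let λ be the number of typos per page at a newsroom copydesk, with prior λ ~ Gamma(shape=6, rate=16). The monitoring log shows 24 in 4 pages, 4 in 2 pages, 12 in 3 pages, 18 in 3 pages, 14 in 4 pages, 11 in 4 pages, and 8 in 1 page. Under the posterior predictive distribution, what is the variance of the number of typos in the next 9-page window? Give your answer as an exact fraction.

40158/1369

Total count: 24 + 4 + 12 + 18 + 14 + 11 + 8 = 91.
Total exposure: 4 + 2 + 3 + 3 + 4 + 4 + 1 = 21 pages.
By Gamma–Poisson conjugacy, the posterior is Gamma(α + Σx, β + Σt) = Gamma(6 + 91, 16 + 21) = Gamma(97, 37).
The posterior predictive for a window of length T is Negative Binomial with variance T·α'·(β'+T)/β'² = 9·97·46/1369 = 40158/1369.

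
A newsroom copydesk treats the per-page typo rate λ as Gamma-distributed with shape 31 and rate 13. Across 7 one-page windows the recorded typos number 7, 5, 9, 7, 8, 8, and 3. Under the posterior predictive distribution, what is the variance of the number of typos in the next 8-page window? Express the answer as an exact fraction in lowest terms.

1092/25

Total count: 7 + 5 + 9 + 7 + 8 + 8 + 3 = 47.
Total exposure: 7 pages.
Gamma(α, β) with Poisson data over total exposure Σt gives posterior Gamma(α+Σx, β+Σt) = Gamma(78, 20).
The posterior predictive for a window of length T is Negative Binomial with variance T·α'·(β'+T)/β'² = 8·78·28/400 = 1092/25.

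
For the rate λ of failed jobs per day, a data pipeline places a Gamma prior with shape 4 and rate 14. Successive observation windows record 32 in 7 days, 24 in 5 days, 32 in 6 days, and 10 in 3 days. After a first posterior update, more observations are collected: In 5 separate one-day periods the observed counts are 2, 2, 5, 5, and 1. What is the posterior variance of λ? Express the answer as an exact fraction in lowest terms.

117/1600

Total count: 32 + 24 + 32 + 10 = 98.
Total exposure: 7 + 5 + 6 + 3 = 21 days.
After the first batch: Gamma(4 + 98, 14 + 21) = Gamma(102, 35).
Total count: 2 + 2 + 5 + 5 + 1 = 15.
Total exposure: 5 days.
After the second batch: Gamma(102 + 15, 35 + 5) = Gamma(117, 40).
Posterior variance = α'/β'² = 117/1600.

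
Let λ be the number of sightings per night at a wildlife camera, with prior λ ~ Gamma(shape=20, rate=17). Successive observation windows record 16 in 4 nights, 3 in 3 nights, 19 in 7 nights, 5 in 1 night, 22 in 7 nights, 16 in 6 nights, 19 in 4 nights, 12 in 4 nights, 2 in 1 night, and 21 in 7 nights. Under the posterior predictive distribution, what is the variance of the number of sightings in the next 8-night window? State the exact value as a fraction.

Total count: 16 + 3 + 19 + 5 + 22 + 16 + 19 + 12 + 2 + 21 = 135.
Total exposure: 4 + 3 + 7 + 1 + 7 + 6 + 4 + 4 + 1 + 7 = 44 nights.
By Gamma–Poisson conjugacy, the posterior is Gamma(α + Σx, β + Σt) = Gamma(20 + 135, 17 + 44) = Gamma(155, 61).
The posterior predictive for a window of length T is Negative Binomial with variance T·α'·(β'+T)/β'² = 8·155·69/3721 = 85560/3721.

85560/3721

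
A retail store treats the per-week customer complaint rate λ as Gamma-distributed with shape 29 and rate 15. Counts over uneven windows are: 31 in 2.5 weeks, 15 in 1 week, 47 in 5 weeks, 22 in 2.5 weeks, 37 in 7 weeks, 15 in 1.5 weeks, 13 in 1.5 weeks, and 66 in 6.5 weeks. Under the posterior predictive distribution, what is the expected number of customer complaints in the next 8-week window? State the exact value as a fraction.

Total count: 31 + 15 + 47 + 22 + 37 + 15 + 13 + 66 = 246.
Total exposure: 2.5 + 1 + 5 + 2.5 + 7 + 1.5 + 1.5 + 6.5 = 27.5 weeks.
The Gamma prior is conjugate for the Poisson rate, so λ | data ~ Gamma(29+246, 15+27.5) = Gamma(275, 85/2).
Predictive mean over an 8-week window = T·E[λ|data] = 8·275/(85/2) = 880/17.

880/17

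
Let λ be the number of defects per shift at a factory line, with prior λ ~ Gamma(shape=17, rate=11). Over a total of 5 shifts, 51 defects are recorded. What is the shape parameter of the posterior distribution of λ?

Total count 51 over total exposure 5 shifts.
Posterior: α' = 17 + 51 = 68, β' = 11 + 5 = 16.

68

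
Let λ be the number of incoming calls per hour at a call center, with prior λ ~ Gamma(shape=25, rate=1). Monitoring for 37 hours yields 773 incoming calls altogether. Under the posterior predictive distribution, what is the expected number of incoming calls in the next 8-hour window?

Total count 773 over total exposure 37 hours.
By Gamma–Poisson conjugacy, the posterior is Gamma(α + Σx, β + Σt) = Gamma(25 + 773, 1 + 37) = Gamma(798, 38).
Predictive mean over an 8-hour window = T·E[λ|data] = 8·798/38 = 168.

168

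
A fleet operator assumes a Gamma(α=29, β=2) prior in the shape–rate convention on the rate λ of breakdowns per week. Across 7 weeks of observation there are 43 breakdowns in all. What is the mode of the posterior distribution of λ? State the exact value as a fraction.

Total count 43 over total exposure 7 weeks.
Posterior: α' = 29 + 43 = 72, β' = 2 + 7 = 9.
Posterior mode = (α'−1)/β' = 71/9.

71/9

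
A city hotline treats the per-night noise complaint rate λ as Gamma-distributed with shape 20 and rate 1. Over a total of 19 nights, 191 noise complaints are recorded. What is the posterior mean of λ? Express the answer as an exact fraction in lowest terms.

211/20

Total count 191 over total exposure 19 nights.
Conjugate update: add total count to the shape and total exposure to the rate, giving Gamma(211, 20).
Posterior mean = α'/β' = 211/20.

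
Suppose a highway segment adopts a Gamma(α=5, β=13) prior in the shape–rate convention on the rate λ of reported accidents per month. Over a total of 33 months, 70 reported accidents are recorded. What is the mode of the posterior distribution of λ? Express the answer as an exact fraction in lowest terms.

37/23

Total count 70 over total exposure 33 months.
By Gamma–Poisson conjugacy, the posterior is Gamma(α + Σx, β + Σt) = Gamma(5 + 70, 13 + 33) = Gamma(75, 46).
Posterior mode = (α'−1)/β' = 74/46 = 37/23.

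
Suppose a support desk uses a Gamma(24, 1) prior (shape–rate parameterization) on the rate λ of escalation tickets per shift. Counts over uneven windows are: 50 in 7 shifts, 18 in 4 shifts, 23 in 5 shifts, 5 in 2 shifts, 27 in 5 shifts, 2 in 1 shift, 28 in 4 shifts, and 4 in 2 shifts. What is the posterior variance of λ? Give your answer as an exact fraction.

181/961

Total count: 50 + 18 + 23 + 5 + 27 + 2 + 28 + 4 = 157.
Total exposure: 7 + 4 + 5 + 2 + 5 + 1 + 4 + 2 = 30 shifts.
The Gamma prior is conjugate for the Poisson rate, so λ | data ~ Gamma(24+157, 1+30) = Gamma(181, 31).
Posterior variance = α'/β'² = 181/961.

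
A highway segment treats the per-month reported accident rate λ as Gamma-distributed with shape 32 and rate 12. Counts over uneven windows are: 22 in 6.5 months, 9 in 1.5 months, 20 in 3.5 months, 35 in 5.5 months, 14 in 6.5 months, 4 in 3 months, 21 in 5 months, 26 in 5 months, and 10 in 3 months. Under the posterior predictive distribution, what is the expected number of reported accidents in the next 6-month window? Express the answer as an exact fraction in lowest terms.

2316/103

Total count: 22 + 9 + 20 + 35 + 14 + 4 + 21 + 26 + 10 = 161.
Total exposure: 6.5 + 1.5 + 3.5 + 5.5 + 6.5 + 3 + 5 + 5 + 3 = 39.5 months.
By Gamma–Poisson conjugacy, the posterior is Gamma(α + Σx, β + Σt) = Gamma(32 + 161, 12 + 39.5) = Gamma(193, 103/2).
Predictive mean over a 6-month window = T·E[λ|data] = 6·193/(103/2) = 2316/103.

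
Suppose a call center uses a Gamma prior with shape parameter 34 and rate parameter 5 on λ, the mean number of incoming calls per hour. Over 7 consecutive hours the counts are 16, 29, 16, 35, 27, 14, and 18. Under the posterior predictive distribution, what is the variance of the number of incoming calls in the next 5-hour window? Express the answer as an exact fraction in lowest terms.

Total count: 16 + 29 + 16 + 35 + 27 + 14 + 18 = 155.
Total exposure: 7 hours.
By Gamma–Poisson conjugacy, the posterior is Gamma(α + Σx, β + Σt) = Gamma(34 + 155, 5 + 7) = Gamma(189, 12).
The posterior predictive for a window of length T is Negative Binomial with variance T·α'·(β'+T)/β'² = 5·189·17/144 = 1785/16.

1785/16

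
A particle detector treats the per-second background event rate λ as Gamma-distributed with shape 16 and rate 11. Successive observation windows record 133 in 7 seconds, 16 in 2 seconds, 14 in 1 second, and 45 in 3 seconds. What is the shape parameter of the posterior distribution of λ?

Total count: 133 + 16 + 14 + 45 = 208.
Total exposure: 7 + 2 + 1 + 3 = 13 seconds.
Posterior: α' = 16 + 208 = 224, β' = 11 + 13 = 24.

224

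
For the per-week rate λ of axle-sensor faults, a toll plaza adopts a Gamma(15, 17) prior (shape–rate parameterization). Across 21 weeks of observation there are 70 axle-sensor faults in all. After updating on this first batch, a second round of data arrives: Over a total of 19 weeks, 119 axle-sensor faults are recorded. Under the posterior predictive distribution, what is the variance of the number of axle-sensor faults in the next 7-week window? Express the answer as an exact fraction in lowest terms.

Total count 70 over total exposure 21 weeks.
After the first batch: Gamma(15 + 70, 17 + 21) = Gamma(85, 38).
Total count 119 over total exposure 19 weeks.
After the second batch: Gamma(85 + 119, 38 + 19) = Gamma(204, 57).
The posterior predictive for a window of length T is Negative Binomial with variance T·α'·(β'+T)/β'² = 7·204·64/3249 = 30464/1083.

30464/1083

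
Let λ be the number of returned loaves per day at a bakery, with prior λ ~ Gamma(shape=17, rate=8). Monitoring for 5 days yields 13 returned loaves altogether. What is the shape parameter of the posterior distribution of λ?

30

Total count 13 over total exposure 5 days.
The Gamma prior is conjugate for the Poisson rate, so λ | data ~ Gamma(17+13, 8+5) = Gamma(30, 13).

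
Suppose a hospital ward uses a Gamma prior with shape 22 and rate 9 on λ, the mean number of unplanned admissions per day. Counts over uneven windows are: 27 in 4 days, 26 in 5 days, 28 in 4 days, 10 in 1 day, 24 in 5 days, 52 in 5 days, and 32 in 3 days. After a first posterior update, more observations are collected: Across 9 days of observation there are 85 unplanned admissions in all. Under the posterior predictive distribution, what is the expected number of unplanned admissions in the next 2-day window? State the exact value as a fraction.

Total count: 27 + 26 + 28 + 10 + 24 + 52 + 32 = 199.
Total exposure: 4 + 5 + 4 + 1 + 5 + 5 + 3 = 27 days.
After the first batch: Gamma(22 + 199, 9 + 27) = Gamma(221, 36).
Total count 85 over total exposure 9 days.
After the second batch: Gamma(221 + 85, 36 + 9) = Gamma(306, 45).
Predictive mean over a 2-day window = T·E[λ|data] = 2·306/45 = 68/5.

68/5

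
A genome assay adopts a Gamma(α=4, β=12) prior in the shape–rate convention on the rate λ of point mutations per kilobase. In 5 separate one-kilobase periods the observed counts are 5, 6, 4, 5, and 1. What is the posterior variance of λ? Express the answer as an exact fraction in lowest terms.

25/289

Total count: 5 + 6 + 4 + 5 + 1 = 21.
Total exposure: 5 kilobases.
Conjugate update: add total count to the shape and total exposure to the rate, giving Gamma(25, 17).
Posterior variance = α'/β'² = 25/289.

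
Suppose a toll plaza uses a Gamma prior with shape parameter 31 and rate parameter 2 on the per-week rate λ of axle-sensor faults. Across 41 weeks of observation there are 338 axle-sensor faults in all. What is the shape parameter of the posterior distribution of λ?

Total count 338 over total exposure 41 weeks.
The Gamma prior is conjugate for the Poisson rate, so λ | data ~ Gamma(31+338, 2+41) = Gamma(369, 43).

369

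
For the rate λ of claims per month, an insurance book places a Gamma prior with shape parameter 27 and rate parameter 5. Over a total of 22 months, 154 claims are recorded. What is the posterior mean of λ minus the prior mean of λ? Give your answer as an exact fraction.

Total count 154 over total exposure 22 months.
Conjugate update: add total count to the shape and total exposure to the rate, giving Gamma(181, 27).
Posterior mean = 181/27 = 181/27; prior mean = 27/5 = 27/5. Difference = 181/27 − 27/5 = 176/135.

176/135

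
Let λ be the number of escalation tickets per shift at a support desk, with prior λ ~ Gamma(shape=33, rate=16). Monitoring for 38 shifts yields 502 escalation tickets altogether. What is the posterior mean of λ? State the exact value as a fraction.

535/54

Total count 502 over total exposure 38 shifts.
Posterior: α' = 33 + 502 = 535, β' = 16 + 38 = 54.
Posterior mean = α'/β' = 535/54.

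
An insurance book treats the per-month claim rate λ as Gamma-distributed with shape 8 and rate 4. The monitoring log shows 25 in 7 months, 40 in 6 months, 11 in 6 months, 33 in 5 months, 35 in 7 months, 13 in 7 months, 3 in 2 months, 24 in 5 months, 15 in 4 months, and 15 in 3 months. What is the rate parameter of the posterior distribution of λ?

56

Total count: 25 + 40 + 11 + 33 + 35 + 13 + 3 + 24 + 15 + 15 = 214.
Total exposure: 7 + 6 + 6 + 5 + 7 + 7 + 2 + 5 + 4 + 3 = 52 months.
The Gamma prior is conjugate for the Poisson rate, so λ | data ~ Gamma(8+214, 4+52) = Gamma(222, 56).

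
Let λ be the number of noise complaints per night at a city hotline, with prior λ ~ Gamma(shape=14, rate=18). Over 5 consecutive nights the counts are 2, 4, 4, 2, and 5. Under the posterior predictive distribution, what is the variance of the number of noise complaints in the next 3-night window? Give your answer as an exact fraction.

Total count: 2 + 4 + 4 + 2 + 5 = 17.
Total exposure: 5 nights.
The Gamma prior is conjugate for the Poisson rate, so λ | data ~ Gamma(14+17, 18+5) = Gamma(31, 23).
The posterior predictive for a window of length T is Negative Binomial with variance T·α'·(β'+T)/β'² = 3·31·26/529 = 2418/529.

2418/529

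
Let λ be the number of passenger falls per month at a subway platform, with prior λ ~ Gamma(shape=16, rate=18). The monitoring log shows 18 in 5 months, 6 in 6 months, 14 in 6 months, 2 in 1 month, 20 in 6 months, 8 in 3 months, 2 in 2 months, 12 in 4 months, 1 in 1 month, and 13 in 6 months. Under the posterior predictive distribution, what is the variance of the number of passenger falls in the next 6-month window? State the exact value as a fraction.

10752/841

Total count: 18 + 6 + 14 + 2 + 20 + 8 + 2 + 12 + 1 + 13 = 96.
Total exposure: 5 + 6 + 6 + 1 + 6 + 3 + 2 + 4 + 1 + 6 = 40 months.
Conjugate update: add total count to the shape and total exposure to the rate, giving Gamma(112, 58).
The posterior predictive for a window of length T is Negative Binomial with variance T·α'·(β'+T)/β'² = 6·112·64/3364 = 10752/841.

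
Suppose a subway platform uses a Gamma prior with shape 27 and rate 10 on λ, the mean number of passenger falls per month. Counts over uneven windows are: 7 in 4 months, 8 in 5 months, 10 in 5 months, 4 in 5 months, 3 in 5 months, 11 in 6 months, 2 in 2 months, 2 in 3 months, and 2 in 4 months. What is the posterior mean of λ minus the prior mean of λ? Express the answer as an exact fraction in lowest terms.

Total count: 7 + 8 + 10 + 4 + 3 + 11 + 2 + 2 + 2 = 49.
Total exposure: 4 + 5 + 5 + 5 + 5 + 6 + 2 + 3 + 4 = 39 months.
The Gamma prior is conjugate for the Poisson rate, so λ | data ~ Gamma(27+49, 10+39) = Gamma(76, 49).
Posterior mean = 76/49 = 76/49; prior mean = 27/10 = 27/10. Difference = 76/49 − 27/10 = -563/490.

-563/490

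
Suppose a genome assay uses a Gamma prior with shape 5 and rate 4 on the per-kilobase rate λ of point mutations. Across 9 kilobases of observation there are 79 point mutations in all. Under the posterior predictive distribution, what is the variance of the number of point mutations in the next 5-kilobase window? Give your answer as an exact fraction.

Total count 79 over total exposure 9 kilobases.
The Gamma prior is conjugate for the Poisson rate, so λ | data ~ Gamma(5+79, 4+9) = Gamma(84, 13).
The posterior predictive for a window of length T is Negative Binomial with variance T·α'·(β'+T)/β'² = 5·84·18/169 = 7560/169.

7560/169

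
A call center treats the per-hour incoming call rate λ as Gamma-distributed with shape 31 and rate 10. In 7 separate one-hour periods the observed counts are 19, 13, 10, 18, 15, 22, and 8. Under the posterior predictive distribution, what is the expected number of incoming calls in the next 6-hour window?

Total count: 19 + 13 + 10 + 18 + 15 + 22 + 8 = 105.
Total exposure: 7 hours.
The Gamma prior is conjugate for the Poisson rate, so λ | data ~ Gamma(31+105, 10+7) = Gamma(136, 17).
Predictive mean over a 6-hour window = T·E[λ|data] = 6·136/17 = 48.

48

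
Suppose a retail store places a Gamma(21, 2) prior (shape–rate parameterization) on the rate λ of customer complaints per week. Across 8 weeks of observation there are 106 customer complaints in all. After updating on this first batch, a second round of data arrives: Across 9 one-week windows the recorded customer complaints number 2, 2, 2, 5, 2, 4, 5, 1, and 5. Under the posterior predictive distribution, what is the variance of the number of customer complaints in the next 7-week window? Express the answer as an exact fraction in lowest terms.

28210/361

Total count 106 over total exposure 8 weeks.
After the first batch: Gamma(21 + 106, 2 + 8) = Gamma(127, 10).
Total count: 2 + 2 + 2 + 5 + 2 + 4 + 5 + 1 + 5 = 28.
Total exposure: 9 weeks.
After the second batch: Gamma(127 + 28, 10 + 9) = Gamma(155, 19).
The posterior predictive for a window of length T is Negative Binomial with variance T·α'·(β'+T)/β'² = 7·155·26/361 = 28210/361.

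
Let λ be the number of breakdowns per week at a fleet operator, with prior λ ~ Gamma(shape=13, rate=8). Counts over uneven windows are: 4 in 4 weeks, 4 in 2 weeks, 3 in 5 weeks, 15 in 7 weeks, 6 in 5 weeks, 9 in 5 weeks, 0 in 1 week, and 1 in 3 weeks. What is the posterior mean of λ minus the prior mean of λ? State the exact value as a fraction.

Total count: 4 + 4 + 3 + 15 + 6 + 9 + 0 + 1 = 42.
Total exposure: 4 + 2 + 5 + 7 + 5 + 5 + 1 + 3 = 32 weeks.
Gamma(α, β) with Poisson data over total exposure Σt gives posterior Gamma(α+Σx, β+Σt) = Gamma(55, 40).
Posterior mean = 55/40 = 11/8; prior mean = 13/8 = 13/8. Difference = 11/8 − 13/8 = -1/4.

-1/4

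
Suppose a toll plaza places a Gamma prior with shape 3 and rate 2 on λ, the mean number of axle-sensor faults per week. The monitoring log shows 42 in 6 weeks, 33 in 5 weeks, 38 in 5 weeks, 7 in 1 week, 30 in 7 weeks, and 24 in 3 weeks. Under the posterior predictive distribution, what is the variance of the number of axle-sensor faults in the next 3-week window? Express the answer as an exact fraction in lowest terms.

Total count: 42 + 33 + 38 + 7 + 30 + 24 = 174.
Total exposure: 6 + 5 + 5 + 1 + 7 + 3 = 27 weeks.
By Gamma–Poisson conjugacy, the posterior is Gamma(α + Σx, β + Σt) = Gamma(3 + 174, 2 + 27) = Gamma(177, 29).
The posterior predictive for a window of length T is Negative Binomial with variance T·α'·(β'+T)/β'² = 3·177·32/841 = 16992/841.

16992/841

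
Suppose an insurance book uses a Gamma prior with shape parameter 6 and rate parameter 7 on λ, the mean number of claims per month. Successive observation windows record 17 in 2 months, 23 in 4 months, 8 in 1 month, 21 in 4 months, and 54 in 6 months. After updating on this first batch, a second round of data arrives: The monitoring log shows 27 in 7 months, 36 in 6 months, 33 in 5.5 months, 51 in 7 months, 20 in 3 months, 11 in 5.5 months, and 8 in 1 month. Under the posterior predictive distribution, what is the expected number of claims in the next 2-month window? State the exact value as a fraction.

630/59

Total count: 17 + 23 + 8 + 21 + 54 = 123.
Total exposure: 2 + 4 + 1 + 4 + 6 = 17 months.
After the first batch: Gamma(6 + 123, 7 + 17) = Gamma(129, 24).
Total count: 27 + 36 + 33 + 51 + 20 + 11 + 8 = 186.
Total exposure: 7 + 6 + 5.5 + 7 + 3 + 5.5 + 1 = 35 months.
After the second batch: Gamma(129 + 186, 24 + 35) = Gamma(315, 59).
Predictive mean over a 2-month window = T·E[λ|data] = 2·315/59 = 630/59.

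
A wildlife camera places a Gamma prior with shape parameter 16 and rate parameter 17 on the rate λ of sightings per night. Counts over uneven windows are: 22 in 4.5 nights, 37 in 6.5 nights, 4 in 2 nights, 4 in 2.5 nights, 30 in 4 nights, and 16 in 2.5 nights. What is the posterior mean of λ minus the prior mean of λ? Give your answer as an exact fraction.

Total count: 22 + 37 + 4 + 4 + 30 + 16 = 113.
Total exposure: 4.5 + 6.5 + 2 + 2.5 + 4 + 2.5 = 22 nights.
By Gamma–Poisson conjugacy, the posterior is Gamma(α + Σx, β + Σt) = Gamma(16 + 113, 17 + 22) = Gamma(129, 39).
Posterior mean = 129/39 = 43/13; prior mean = 16/17 = 16/17. Difference = 43/13 − 16/17 = 523/221.

523/221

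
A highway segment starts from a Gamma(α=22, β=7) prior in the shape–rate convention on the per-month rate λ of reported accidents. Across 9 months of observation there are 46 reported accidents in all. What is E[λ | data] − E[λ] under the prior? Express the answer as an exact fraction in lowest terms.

31/28

Total count 46 over total exposure 9 months.
Gamma(α, β) with Poisson data over total exposure Σt gives posterior Gamma(α+Σx, β+Σt) = Gamma(68, 16).
Posterior mean = 68/16 = 17/4; prior mean = 22/7 = 22/7. Difference = 17/4 − 22/7 = 31/28.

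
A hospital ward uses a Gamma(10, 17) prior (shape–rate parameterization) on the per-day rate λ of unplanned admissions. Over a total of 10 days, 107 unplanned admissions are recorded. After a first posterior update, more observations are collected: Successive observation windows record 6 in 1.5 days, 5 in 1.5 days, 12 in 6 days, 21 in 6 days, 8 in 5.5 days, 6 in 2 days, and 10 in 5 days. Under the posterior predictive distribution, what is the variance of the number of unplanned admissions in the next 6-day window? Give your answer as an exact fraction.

268620/11881

Total count 107 over total exposure 10 days.
After the first batch: Gamma(10 + 107, 17 + 10) = Gamma(117, 27).
Total count: 6 + 5 + 12 + 21 + 8 + 6 + 10 = 68.
Total exposure: 1.5 + 1.5 + 6 + 6 + 5.5 + 2 + 5 = 27.5 days.
After the second batch: Gamma(117 + 68, 27 + 27.5) = Gamma(185, 109/2).
The posterior predictive for a window of length T is Negative Binomial with variance T·α'·(β'+T)/β'² = 6·185·(121/2)/(11881/4) = 268620/11881.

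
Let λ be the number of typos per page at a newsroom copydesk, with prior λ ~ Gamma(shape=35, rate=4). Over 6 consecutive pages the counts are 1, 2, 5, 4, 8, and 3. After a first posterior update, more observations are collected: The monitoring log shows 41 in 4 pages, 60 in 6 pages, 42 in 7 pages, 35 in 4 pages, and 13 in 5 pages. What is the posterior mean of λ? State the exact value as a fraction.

Total count: 1 + 2 + 5 + 4 + 8 + 3 = 23.
Total exposure: 6 pages.
After the first batch: Gamma(35 + 23, 4 + 6) = Gamma(58, 10).
Total count: 41 + 60 + 42 + 35 + 13 = 191.
Total exposure: 4 + 6 + 7 + 4 + 5 = 26 pages.
After the second batch: Gamma(58 + 191, 10 + 26) = Gamma(249, 36).
Posterior mean = α'/β' = 249/36 = 83/12.

83/12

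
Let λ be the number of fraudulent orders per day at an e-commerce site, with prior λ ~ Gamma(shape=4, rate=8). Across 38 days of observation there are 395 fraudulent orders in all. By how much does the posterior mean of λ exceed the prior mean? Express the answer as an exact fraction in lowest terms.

188/23

Total count 395 over total exposure 38 days.
Posterior: α' = 4 + 395 = 399, β' = 8 + 38 = 46.
Posterior mean = 399/46 = 399/46; prior mean = 4/8 = 1/2. Difference = 399/46 − 1/2 = 188/23.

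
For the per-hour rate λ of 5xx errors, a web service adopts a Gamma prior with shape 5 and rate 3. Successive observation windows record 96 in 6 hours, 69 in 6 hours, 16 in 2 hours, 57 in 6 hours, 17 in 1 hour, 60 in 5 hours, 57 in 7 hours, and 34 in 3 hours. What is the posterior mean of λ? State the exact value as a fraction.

137/13

Total count: 96 + 69 + 16 + 57 + 17 + 60 + 57 + 34 = 406.
Total exposure: 6 + 6 + 2 + 6 + 1 + 5 + 7 + 3 = 36 hours.
The Gamma prior is conjugate for the Poisson rate, so λ | data ~ Gamma(5+406, 3+36) = Gamma(411, 39).
Posterior mean = α'/β' = 411/39 = 137/13.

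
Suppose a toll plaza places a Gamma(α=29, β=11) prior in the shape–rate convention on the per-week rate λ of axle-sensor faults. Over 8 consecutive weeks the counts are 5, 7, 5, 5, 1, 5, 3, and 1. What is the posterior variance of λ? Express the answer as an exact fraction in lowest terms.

Total count: 5 + 7 + 5 + 5 + 1 + 5 + 3 + 1 = 32.
Total exposure: 8 weeks.
Gamma(α, β) with Poisson data over total exposure Σt gives posterior Gamma(α+Σx, β+Σt) = Gamma(61, 19).
Posterior variance = α'/β'² = 61/361.

61/361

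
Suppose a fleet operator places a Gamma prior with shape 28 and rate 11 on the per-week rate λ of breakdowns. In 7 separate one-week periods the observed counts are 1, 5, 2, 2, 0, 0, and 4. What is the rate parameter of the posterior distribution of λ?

18

Total count: 1 + 5 + 2 + 2 + 0 + 0 + 4 = 14.
Total exposure: 7 weeks.
The Gamma prior is conjugate for the Poisson rate, so λ | data ~ Gamma(28+14, 11+7) = Gamma(42, 18).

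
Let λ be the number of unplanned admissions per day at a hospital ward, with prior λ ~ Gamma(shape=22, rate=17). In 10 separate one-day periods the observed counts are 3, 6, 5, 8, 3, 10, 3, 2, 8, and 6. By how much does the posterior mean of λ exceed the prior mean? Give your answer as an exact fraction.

Total count: 3 + 6 + 5 + 8 + 3 + 10 + 3 + 2 + 8 + 6 = 54.
Total exposure: 10 days.
Gamma(α, β) with Poisson data over total exposure Σt gives posterior Gamma(α+Σx, β+Σt) = Gamma(76, 27).
Posterior mean = 76/27 = 76/27; prior mean = 22/17 = 22/17. Difference = 76/27 − 22/17 = 698/459.

698/459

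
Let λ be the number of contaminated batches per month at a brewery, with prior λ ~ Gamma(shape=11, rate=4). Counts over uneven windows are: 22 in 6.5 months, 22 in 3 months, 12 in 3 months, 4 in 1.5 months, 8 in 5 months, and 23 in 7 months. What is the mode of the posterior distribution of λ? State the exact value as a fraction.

Total count: 22 + 22 + 12 + 4 + 8 + 23 = 91.
Total exposure: 6.5 + 3 + 3 + 1.5 + 5 + 7 = 26 months.
By Gamma–Poisson conjugacy, the posterior is Gamma(α + Σx, β + Σt) = Gamma(11 + 91, 4 + 26) = Gamma(102, 30).
Posterior mode = (α'−1)/β' = 101/30.

101/30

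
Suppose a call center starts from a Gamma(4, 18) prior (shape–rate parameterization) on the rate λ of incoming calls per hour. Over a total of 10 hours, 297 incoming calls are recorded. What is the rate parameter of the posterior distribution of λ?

Total count 297 over total exposure 10 hours.
Conjugate update: add total count to the shape and total exposure to the rate, giving Gamma(301, 28).

28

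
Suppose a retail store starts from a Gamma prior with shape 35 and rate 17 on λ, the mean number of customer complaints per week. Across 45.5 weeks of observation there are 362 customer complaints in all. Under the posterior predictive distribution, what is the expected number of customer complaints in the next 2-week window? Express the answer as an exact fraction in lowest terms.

Total count 362 over total exposure 45.5 weeks.
By Gamma–Poisson conjugacy, the posterior is Gamma(α + Σx, β + Σt) = Gamma(35 + 362, 17 + 45.5) = Gamma(397, 125/2).
Predictive mean over a 2-week window = T·E[λ|data] = 2·397/(125/2) = 1588/125.

1588/125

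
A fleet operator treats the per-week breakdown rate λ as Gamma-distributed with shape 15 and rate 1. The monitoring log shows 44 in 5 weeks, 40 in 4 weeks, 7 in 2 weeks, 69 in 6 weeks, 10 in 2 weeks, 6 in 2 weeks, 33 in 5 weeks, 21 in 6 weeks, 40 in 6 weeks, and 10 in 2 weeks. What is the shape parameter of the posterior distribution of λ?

Total count: 44 + 40 + 7 + 69 + 10 + 6 + 33 + 21 + 40 + 10 = 280.
Total exposure: 5 + 4 + 2 + 6 + 2 + 2 + 5 + 6 + 6 + 2 = 40 weeks.
Conjugate update: add total count to the shape and total exposure to the rate, giving Gamma(295, 41).

295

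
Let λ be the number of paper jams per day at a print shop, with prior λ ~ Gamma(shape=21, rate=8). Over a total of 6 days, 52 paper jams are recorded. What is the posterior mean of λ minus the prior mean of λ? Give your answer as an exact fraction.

Total count 52 over total exposure 6 days.
Posterior: α' = 21 + 52 = 73, β' = 8 + 6 = 14.
Posterior mean = 73/14 = 73/14; prior mean = 21/8 = 21/8. Difference = 73/14 − 21/8 = 145/56.

145/56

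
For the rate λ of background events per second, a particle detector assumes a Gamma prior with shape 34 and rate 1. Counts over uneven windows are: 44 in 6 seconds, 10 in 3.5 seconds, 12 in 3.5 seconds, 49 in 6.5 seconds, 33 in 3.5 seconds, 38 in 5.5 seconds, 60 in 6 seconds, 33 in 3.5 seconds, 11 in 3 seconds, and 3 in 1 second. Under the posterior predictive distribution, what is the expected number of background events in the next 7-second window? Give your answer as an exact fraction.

2289/43

Total count: 44 + 10 + 12 + 49 + 33 + 38 + 60 + 33 + 11 + 3 = 293.
Total exposure: 6 + 3.5 + 3.5 + 6.5 + 3.5 + 5.5 + 6 + 3.5 + 3 + 1 = 42 seconds.
Conjugate update: add total count to the shape and total exposure to the rate, giving Gamma(327, 43).
Predictive mean over a 7-second window = T·E[λ|data] = 7·327/43 = 2289/43.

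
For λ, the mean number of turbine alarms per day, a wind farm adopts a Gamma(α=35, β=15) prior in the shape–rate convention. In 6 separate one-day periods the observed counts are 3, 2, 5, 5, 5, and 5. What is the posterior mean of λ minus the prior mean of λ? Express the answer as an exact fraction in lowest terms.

Total count: 3 + 2 + 5 + 5 + 5 + 5 = 25.
Total exposure: 6 days.
Conjugate update: add total count to the shape and total exposure to the rate, giving Gamma(60, 21).
Posterior mean = 60/21 = 20/7; prior mean = 35/15 = 7/3. Difference = 20/7 − 7/3 = 11/21.

11/21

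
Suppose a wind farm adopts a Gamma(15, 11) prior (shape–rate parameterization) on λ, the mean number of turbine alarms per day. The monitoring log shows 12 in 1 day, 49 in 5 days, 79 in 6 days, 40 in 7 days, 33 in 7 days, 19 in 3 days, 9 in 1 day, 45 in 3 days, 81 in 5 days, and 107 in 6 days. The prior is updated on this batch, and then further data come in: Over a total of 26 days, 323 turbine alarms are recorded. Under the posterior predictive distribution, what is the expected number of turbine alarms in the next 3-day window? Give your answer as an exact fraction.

Total count: 12 + 49 + 79 + 40 + 33 + 19 + 9 + 45 + 81 + 107 = 474.
Total exposure: 1 + 5 + 6 + 7 + 7 + 3 + 1 + 3 + 5 + 6 = 44 days.
After the first batch: Gamma(15 + 474, 11 + 44) = Gamma(489, 55).
Total count 323 over total exposure 26 days.
After the second batch: Gamma(489 + 323, 55 + 26) = Gamma(812, 81).
Predictive mean over a 3-day window = T·E[λ|data] = 3·812/81 = 812/27.

812/27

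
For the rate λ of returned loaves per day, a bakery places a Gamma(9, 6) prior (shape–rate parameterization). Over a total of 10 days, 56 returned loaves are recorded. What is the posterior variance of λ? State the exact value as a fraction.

65/256

Total count 56 over total exposure 10 days.
Conjugate update: add total count to the shape and total exposure to the rate, giving Gamma(65, 16).
Posterior variance = α'/β'² = 65/256.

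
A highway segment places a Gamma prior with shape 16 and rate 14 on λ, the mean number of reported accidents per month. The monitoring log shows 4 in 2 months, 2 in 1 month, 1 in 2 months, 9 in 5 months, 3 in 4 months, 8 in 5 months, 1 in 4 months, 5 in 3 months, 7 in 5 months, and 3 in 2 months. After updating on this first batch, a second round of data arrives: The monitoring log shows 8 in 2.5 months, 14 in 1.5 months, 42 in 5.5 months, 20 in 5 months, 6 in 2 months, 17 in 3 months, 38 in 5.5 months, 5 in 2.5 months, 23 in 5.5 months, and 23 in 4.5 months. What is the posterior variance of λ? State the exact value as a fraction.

1020/28561

Total count: 4 + 2 + 1 + 9 + 3 + 8 + 1 + 5 + 7 + 3 = 43.
Total exposure: 2 + 1 + 2 + 5 + 4 + 5 + 4 + 3 + 5 + 2 = 33 months.
After the first batch: Gamma(16 + 43, 14 + 33) = Gamma(59, 47).
Total count: 8 + 14 + 42 + 20 + 6 + 17 + 38 + 5 + 23 + 23 = 196.
Total exposure: 2.5 + 1.5 + 5.5 + 5 + 2 + 3 + 5.5 + 2.5 + 5.5 + 4.5 = 37.5 months.
After the second batch: Gamma(59 + 196, 47 + 37.5) = Gamma(255, 169/2).
Posterior variance = α'/β'² = 255/(28561/4) = 1020/28561.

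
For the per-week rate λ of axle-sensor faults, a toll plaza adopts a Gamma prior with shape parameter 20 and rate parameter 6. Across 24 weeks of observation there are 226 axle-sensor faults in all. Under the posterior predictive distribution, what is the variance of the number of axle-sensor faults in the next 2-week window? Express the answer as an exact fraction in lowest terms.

Total count 226 over total exposure 24 weeks.
By Gamma–Poisson conjugacy, the posterior is Gamma(α + Σx, β + Σt) = Gamma(20 + 226, 6 + 24) = Gamma(246, 30).
The posterior predictive for a window of length T is Negative Binomial with variance T·α'·(β'+T)/β'² = 2·246·32/900 = 1312/75.

1312/75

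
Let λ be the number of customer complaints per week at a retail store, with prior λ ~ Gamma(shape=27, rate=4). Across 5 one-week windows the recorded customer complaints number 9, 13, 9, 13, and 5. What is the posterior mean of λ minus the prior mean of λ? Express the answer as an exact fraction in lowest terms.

Total count: 9 + 13 + 9 + 13 + 5 = 49.
Total exposure: 5 weeks.
Posterior: α' = 27 + 49 = 76, β' = 4 + 5 = 9.
Posterior mean = 76/9 = 76/9; prior mean = 27/4 = 27/4. Difference = 76/9 − 27/4 = 61/36.

61/36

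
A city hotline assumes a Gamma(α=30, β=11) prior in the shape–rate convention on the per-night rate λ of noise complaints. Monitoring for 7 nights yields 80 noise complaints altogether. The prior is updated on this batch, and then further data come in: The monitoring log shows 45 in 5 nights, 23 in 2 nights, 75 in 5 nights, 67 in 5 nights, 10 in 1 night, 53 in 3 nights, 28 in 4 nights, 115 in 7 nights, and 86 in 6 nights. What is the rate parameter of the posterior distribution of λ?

Total count 80 over total exposure 7 nights.
After the first batch: Gamma(30 + 80, 11 + 7) = Gamma(110, 18).
Total count: 45 + 23 + 75 + 67 + 10 + 53 + 28 + 115 + 86 = 502.
Total exposure: 5 + 2 + 5 + 5 + 1 + 3 + 4 + 7 + 6 = 38 nights.
After the second batch: Gamma(110 + 502, 18 + 38) = Gamma(612, 56).

56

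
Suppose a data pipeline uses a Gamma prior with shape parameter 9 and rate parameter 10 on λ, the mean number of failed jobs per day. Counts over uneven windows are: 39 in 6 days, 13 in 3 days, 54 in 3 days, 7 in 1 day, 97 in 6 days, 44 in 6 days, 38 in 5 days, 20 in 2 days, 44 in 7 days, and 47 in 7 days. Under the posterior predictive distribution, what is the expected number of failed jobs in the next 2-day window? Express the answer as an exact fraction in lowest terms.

Total count: 39 + 13 + 54 + 7 + 97 + 44 + 38 + 20 + 44 + 47 = 403.
Total exposure: 6 + 3 + 3 + 1 + 6 + 6 + 5 + 2 + 7 + 7 = 46 days.
Conjugate update: add total count to the shape and total exposure to the rate, giving Gamma(412, 56).
Predictive mean over a 2-day window = T·E[λ|data] = 2·412/56 = 103/7.

103/7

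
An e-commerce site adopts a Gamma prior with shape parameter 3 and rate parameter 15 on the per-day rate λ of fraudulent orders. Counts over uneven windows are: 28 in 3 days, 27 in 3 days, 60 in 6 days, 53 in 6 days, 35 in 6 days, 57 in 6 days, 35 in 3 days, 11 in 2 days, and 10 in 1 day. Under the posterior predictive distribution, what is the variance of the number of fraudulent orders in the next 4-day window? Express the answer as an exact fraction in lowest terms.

Total count: 28 + 27 + 60 + 53 + 35 + 57 + 35 + 11 + 10 = 316.
Total exposure: 3 + 3 + 6 + 6 + 6 + 6 + 3 + 2 + 1 = 36 days.
Posterior: α' = 3 + 316 = 319, β' = 15 + 36 = 51.
The posterior predictive for a window of length T is Negative Binomial with variance T·α'·(β'+T)/β'² = 4·319·55/2601 = 70180/2601.

70180/2601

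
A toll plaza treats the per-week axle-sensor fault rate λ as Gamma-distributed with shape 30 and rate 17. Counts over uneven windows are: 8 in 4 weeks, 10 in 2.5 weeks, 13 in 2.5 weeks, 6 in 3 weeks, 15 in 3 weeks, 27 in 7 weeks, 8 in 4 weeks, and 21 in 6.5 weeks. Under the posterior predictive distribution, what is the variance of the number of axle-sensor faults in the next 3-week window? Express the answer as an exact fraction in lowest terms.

Total count: 8 + 10 + 13 + 6 + 15 + 27 + 8 + 21 = 108.
Total exposure: 4 + 2.5 + 2.5 + 3 + 3 + 7 + 4 + 6.5 = 32.5 weeks.
Posterior: α' = 30 + 108 = 138, β' = 17 + 32.5 = 99/2.
The posterior predictive for a window of length T is Negative Binomial with variance T·α'·(β'+T)/β'² = 3·138·(105/2)/(9801/4) = 3220/363.

3220/363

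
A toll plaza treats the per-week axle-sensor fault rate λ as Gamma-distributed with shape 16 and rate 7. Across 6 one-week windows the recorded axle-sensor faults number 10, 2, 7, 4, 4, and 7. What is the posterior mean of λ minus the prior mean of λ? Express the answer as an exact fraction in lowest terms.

Total count: 10 + 2 + 7 + 4 + 4 + 7 = 34.
Total exposure: 6 weeks.
By Gamma–Poisson conjugacy, the posterior is Gamma(α + Σx, β + Σt) = Gamma(16 + 34, 7 + 6) = Gamma(50, 13).
Posterior mean = 50/13 = 50/13; prior mean = 16/7 = 16/7. Difference = 50/13 − 16/7 = 142/91.

142/91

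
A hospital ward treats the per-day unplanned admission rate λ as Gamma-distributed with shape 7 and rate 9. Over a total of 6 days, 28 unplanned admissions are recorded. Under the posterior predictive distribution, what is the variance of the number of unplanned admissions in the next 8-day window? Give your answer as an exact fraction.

1288/45

Total count 28 over total exposure 6 days.
Posterior: α' = 7 + 28 = 35, β' = 9 + 6 = 15.
The posterior predictive for a window of length T is Negative Binomial with variance T·α'·(β'+T)/β'² = 8·35·23/225 = 1288/45.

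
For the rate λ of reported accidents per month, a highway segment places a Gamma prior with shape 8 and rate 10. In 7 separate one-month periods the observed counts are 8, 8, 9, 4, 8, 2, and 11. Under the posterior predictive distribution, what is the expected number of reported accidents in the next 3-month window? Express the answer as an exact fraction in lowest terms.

174/17

Total count: 8 + 8 + 9 + 4 + 8 + 2 + 11 = 50.
Total exposure: 7 months.
Conjugate update: add total count to the shape and total exposure to the rate, giving Gamma(58, 17).
Predictive mean over a 3-month window = T·E[λ|data] = 3·58/17 = 174/17.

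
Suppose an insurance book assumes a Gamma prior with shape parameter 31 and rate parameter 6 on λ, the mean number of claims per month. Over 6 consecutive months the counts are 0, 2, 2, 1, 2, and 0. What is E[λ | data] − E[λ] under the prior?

-2

Total count: 0 + 2 + 2 + 1 + 2 + 0 = 7.
Total exposure: 6 months.
Posterior: α' = 31 + 7 = 38, β' = 6 + 6 = 12.
Posterior mean = 38/12 = 19/6; prior mean = 31/6 = 31/6. Difference = 19/6 − 31/6 = -2.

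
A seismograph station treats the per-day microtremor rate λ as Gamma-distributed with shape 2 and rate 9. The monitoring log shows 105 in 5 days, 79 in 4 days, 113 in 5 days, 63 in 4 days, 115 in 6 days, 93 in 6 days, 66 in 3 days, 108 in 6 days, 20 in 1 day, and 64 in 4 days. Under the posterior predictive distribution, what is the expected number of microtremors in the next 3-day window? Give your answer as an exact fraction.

Total count: 105 + 79 + 113 + 63 + 115 + 93 + 66 + 108 + 20 + 64 = 826.
Total exposure: 5 + 4 + 5 + 4 + 6 + 6 + 3 + 6 + 1 + 4 = 44 days.
Gamma(α, β) with Poisson data over total exposure Σt gives posterior Gamma(α+Σx, β+Σt) = Gamma(828, 53).
Predictive mean over a 3-day window = T·E[λ|data] = 3·828/53 = 2484/53.

2484/53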